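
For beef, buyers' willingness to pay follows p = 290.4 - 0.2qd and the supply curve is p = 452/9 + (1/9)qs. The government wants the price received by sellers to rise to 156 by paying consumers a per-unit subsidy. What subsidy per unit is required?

Required subsidy s = 56 per unit

At a seller price of 156, quantity supplied is -452 + 9·156 = 952.
Buyers absorb 952 only when they pay pb = 290.4 − 0.2·952 = 100.
s = ps − pb = 156 − 100 = 56.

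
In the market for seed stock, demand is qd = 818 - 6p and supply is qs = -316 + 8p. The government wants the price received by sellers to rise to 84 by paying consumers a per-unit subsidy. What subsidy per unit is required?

At a seller price of 84, quantity supplied is -316 + 8·84 = 356.
Buyers absorb 356 only when they pay pb with 818 − 6·pb = 356, i.e. pb = 77.
s = ps − pb = 84 − 77 = 7.

Required subsidy s = 7 per unit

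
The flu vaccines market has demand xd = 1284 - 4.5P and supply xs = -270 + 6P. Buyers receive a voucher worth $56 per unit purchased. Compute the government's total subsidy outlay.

Pre-subsidy: 1284 - 4.5P = -270 + 6P gives P* = 148, x* = 618.
With the rebate, buyers effectively pay Pb = Ps − 56, where Ps is the price sellers receive.
Demand in terms of Ps becomes xd = 1284 − 4.5(Ps − 56) = 1536 - 4.5Ps. Setting this equal to supply: 1536 - 4.5Ps = -270 + 6Ps, so Ps = 172.
Buyers pay Pb = 172 − 56 = 116; x' = -270 + 6·172 = 762.
Government outlay = subsidy × quantity = 56 × 762 = 42672.

Government cost = $42672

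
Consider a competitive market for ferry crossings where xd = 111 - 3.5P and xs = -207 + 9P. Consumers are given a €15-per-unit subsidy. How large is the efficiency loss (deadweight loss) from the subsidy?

Deadweight loss = €283.5

Pre-subsidy: 111 - 3.5P = -207 + 9P gives P* = 25.44, x* = 21.96.
With the rebate, buyers effectively pay Pb = Ps − 15, where Ps is the price sellers receive.
Demand in terms of Ps becomes xd = 111 − 3.5(Ps − 15) = 163.5 - 3.5Ps. Setting this equal to supply: 163.5 - 3.5Ps = -207 + 9Ps, so Ps = 29.64.
Buyers pay Pb = 29.64 − 15 = 14.64; x' = -207 + 9·29.64 = 59.76.
The subsidy expands output by 59.76 − 21.96 = 37.8 past the efficient level; on those units the gap between marginal cost and willingness to pay runs from 0 up to 15.
DWL = ½ × 15 × 37.8 = 283.5.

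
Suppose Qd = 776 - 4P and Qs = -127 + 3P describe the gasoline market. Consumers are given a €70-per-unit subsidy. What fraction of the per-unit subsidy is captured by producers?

Producer share = 4/7

Pre-subsidy: 776 - 4P = -127 + 3P gives P* = 129, Q* = 260.
With the rebate, buyers effectively pay Pb = Ps − 70, where Ps is the price sellers receive.
Demand in terms of Ps becomes Qd = 776 − 4(Ps − 70) = 1056 - 4Ps. Setting this equal to supply: 1056 - 4Ps = -127 + 3Ps, so Ps = 169.
Buyers pay Pb = 169 − 70 = 99; Q' = -127 + 3·169 = 380.
Buyers' price falls by P* − Pb = 129 − 99 = 30; sellers' price rises by Ps − P* = 169 − 129 = 40.
So producers capture 40/70 = 4/7 of each unit of subsidy.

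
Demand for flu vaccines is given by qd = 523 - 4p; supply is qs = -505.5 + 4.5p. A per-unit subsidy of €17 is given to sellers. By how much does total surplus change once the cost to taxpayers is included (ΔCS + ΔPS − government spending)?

Pre-subsidy: 523 - 4p = -505.5 + 4.5p gives p* = 121, q* = 39.
With the subsidy, sellers receive ps = pb + 17 for each unit, where pb is the price buyers pay.
Supply in terms of pb becomes qs = -505.5 + 4.5(pb + 17) = -429 + 4.5pb. Setting this equal to demand: 523 - 4pb = -429 + 4.5pb, so pb = 112.
Sellers receive ps = 112 + 17 = 129; q' = 523 − 4·112 = 75.
ΔCS = ½(39 + 75)(121 − 112) = 513; ΔPS = ½(39 + 75)(129 − 121) = 456.
Government spending = 17 × 75 = 1275.
Net change = 513 + 456 − 1275 = -306. The loss equals the DWL triangle ½·17·36.

Net change in total surplus = -€306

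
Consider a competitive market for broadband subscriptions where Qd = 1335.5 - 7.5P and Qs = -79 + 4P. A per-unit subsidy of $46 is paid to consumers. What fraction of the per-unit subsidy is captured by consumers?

Pre-subsidy: 1335.5 - 7.5P = -79 + 4P gives P* = 123, Q* = 413.
With the rebate, buyers effectively pay Pb = Ps − 46, where Ps is the price sellers receive.
Demand in terms of Ps becomes Qd = 1335.5 − 7.5(Ps − 46) = 1680.5 - 7.5Ps. Setting this equal to supply: 1680.5 - 7.5Ps = -79 + 4Ps, so Ps = 153.
Buyers pay Pb = 153 − 46 = 107; Q' = -79 + 4·153 = 533.
Buyers' price falls by P* − Pb = 123 − 107 = 16; sellers' price rises by Ps − P* = 153 − 123 = 30.
So consumers capture 16/46 = 8/23 of each unit of subsidy.

Consumer share = 8/23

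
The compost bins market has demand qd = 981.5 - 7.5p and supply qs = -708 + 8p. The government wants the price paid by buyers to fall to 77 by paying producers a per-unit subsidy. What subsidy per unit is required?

Required subsidy s = 62 per unit

At a buyer price of 77, quantity demanded is 981.5 − 7.5·77 = 404.
Sellers supply 404 only when they receive ps with -708 + 8·ps = 404, i.e. ps = 139.
s = ps − pb = 139 − 77 = 62.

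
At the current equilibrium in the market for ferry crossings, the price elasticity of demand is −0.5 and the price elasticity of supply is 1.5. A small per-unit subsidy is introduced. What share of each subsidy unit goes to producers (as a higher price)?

For a small subsidy around the equilibrium, the benefit split depends on the relative slopes, which at a point are proportional to the elasticities.
Buyer share = εs/(εs + |εd|) = 1.5/(1.5 + 0.5) = 0.75; seller share = |εd|/(εs + |εd|) = 0.25.
So producers capture 0.25 of the subsidy.

Producer share = 0.25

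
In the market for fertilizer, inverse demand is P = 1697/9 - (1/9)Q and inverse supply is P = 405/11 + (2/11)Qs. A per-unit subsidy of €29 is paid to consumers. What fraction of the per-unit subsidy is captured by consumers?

Consumer share = 11/29

Pre-subsidy: 1697/9 - (1/9)Q = 405/11 + (2/11)Q gives Q* = 518 and P* = 131.
With the rebate, buyers effectively pay Pb = Ps − 29, where Ps is the price sellers receive.
On the curves, Pb = 1697/9 - (1/9)Q and Ps = 405/11 + (2/11)Q; the wedge Ps − Pb = 29 gives 405/11 + (2/11)Q − (1697/9 - (1/9)Q) = 29, so Q' = 617.
Then Pb = 1697/9 − (1/9)·617 = 120 and Ps = 405/11 + (2/11)·617 = 149.
Buyers' price falls by P* − Pb = 131 − 120 = 11; sellers' price rises by Ps − P* = 149 − 131 = 18.
So consumers capture 11/29 = 11/29 of each unit of subsidy.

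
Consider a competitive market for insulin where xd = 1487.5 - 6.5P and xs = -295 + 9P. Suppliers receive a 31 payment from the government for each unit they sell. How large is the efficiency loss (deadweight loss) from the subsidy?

Pre-subsidy: 1487.5 - 6.5P = -295 + 9P gives P* = 115, x* = 740.
With the subsidy, sellers receive Ps = Pb + 31 for each unit, where Pb is the price buyers pay.
Supply in terms of Pb becomes xs = -295 + 9(Pb + 31) = -16 + 9Pb. Setting this equal to demand: 1487.5 - 6.5Pb = -16 + 9Pb, so Pb = 97.
Sellers receive Ps = 97 + 31 = 128; x' = 1487.5 − 6.5·97 = 857.
The subsidy expands output by 857 − 740 = 117 past the efficient level; on those units the gap between marginal cost and willingness to pay runs from 0 up to 31.
DWL = ½ × 31 × 117 = 1813.5.

Deadweight loss = 1813.5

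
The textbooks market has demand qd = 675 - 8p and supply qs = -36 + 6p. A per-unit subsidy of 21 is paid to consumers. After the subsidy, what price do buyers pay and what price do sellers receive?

Buyers pay 585/14; sellers receive 879/14

Pre-subsidy: 675 - 8p = -36 + 6p gives p* = 711/14, q* = 1881/7.
With the rebate, buyers effectively pay pb = ps − 21, where ps is the price sellers receive.
Demand in terms of ps becomes qd = 675 − 8(ps − 21) = 843 - 8ps. Setting this equal to supply: 843 - 8ps = -36 + 6ps, so ps = 879/14.
Buyers pay pb = 879/14 − 21 = 585/14; q' = -36 + 6·(879/14) = 2385/7.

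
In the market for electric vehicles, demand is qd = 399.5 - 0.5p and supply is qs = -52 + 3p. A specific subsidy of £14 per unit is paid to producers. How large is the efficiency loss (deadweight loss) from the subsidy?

Pre-subsidy: 399.5 - 0.5p = -52 + 3p gives p* = 129, q* = 335.
With the subsidy, sellers receive ps = pb + 14 for each unit, where pb is the price buyers pay.
Supply in terms of pb becomes qs = -52 + 3(pb + 14) = -10 + 3pb. Setting this equal to demand: 399.5 - 0.5pb = -10 + 3pb, so pb = 117.
Sellers receive ps = 117 + 14 = 131; q' = 399.5 − 0.5·117 = 341.
The subsidy expands output by 341 − 335 = 6 past the efficient level; on those units the gap between marginal cost and willingness to pay runs from 0 up to 14.
DWL = ½ × 14 × 6 = 42.

Deadweight loss = £42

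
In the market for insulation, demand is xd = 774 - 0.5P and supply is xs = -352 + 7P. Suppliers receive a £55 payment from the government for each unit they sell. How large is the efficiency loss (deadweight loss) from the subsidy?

Pre-subsidy: 774 - 0.5P = -352 + 7P gives P* = 2252/15, x* = 10484/15.
With the subsidy, sellers receive Ps = Pb + 55 for each unit, where Pb is the price buyers pay.
Supply in terms of Pb becomes xs = -352 + 7(Pb + 55) = 33 + 7Pb. Setting this equal to demand: 774 - 0.5Pb = 33 + 7Pb, so Pb = 98.8.
Sellers receive Ps = 98.8 + 55 = 153.8; x' = 774 − 0.5·98.8 = 724.6.
The subsidy expands output by 724.6 − 10484/15 = 77/3 past the efficient level; on those units the gap between marginal cost and willingness to pay runs from 0 up to 55.
DWL = ½ × 55 × 77/3 = 4235/6.

Deadweight loss = 4235/6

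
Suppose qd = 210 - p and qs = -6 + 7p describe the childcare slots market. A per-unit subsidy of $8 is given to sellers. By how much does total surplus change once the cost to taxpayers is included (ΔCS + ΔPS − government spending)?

Pre-subsidy: 210 - p = -6 + 7p gives p* = 27, q* = 183.
With the subsidy, sellers receive ps = pb + 8 for each unit, where pb is the price buyers pay.
Supply in terms of pb becomes qs = -6 + 7(pb + 8) = 50 + 7pb. Setting this equal to demand: 210 - pb = 50 + 7pb, so pb = 20.
Sellers receive ps = 20 + 8 = 28; q' = 210 − 1·20 = 190.
ΔCS = ½(183 + 190)(27 − 20) = 1305.5; ΔPS = ½(183 + 190)(28 − 27) = 186.5.
Government spending = 8 × 190 = 1520.
Net change = 1305.5 + 186.5 − 1520 = -28. The loss equals the DWL triangle ½·8·7.

Net change in total surplus = -$28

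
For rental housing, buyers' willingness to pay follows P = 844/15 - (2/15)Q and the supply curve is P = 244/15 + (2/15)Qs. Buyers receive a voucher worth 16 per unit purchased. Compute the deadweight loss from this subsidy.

Deadweight loss = 480

Pre-subsidy: 844/15 - (2/15)Q = 244/15 + (2/15)Q gives Q* = 150 and P* = 544/15.
With the rebate, buyers effectively pay Pb = Ps − 16, where Ps is the price sellers receive.
On the curves, Pb = 844/15 - (2/15)Q and Ps = 244/15 + (2/15)Q; the wedge Ps − Pb = 16 gives 244/15 + (2/15)Q − (844/15 - (2/15)Q) = 16, so Q' = 210.
Then Pb = 844/15 − (2/15)·210 = 424/15 and Ps = 244/15 + (2/15)·210 = 664/15.
The subsidy expands output by 210 − 150 = 60 past the efficient level; on those units the gap between marginal cost and willingness to pay runs from 0 up to 16.
DWL = ½ × 16 × 60 = 480.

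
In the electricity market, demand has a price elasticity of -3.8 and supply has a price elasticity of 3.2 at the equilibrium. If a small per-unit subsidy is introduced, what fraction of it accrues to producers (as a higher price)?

For a small subsidy around the equilibrium, the benefit split depends on the relative slopes, which at a point are proportional to the elasticities.
Buyer share = εs/(εs + |εd|) = 3.2/(3.2 + 3.8) = 16/35; seller share = |εd|/(εs + |εd|) = 19/35.
So producers capture 19/35 of the subsidy.

Producer share = 19/35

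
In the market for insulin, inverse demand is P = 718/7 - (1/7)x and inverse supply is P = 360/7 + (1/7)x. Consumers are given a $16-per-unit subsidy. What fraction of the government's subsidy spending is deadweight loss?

Pre-subsidy: 718/7 - (1/7)x = 360/7 + (1/7)x gives x* = 179 and P* = 77.
With the rebate, buyers effectively pay Pb = Ps − 16, where Ps is the price sellers receive.
On the curves, Pb = 718/7 - (1/7)x and Ps = 360/7 + (1/7)x; the wedge Ps − Pb = 16 gives 360/7 + (1/7)x − (718/7 - (1/7)x) = 16, so x' = 235.
Then Pb = 718/7 − (1/7)·235 = 69 and Ps = 360/7 + (1/7)·235 = 85.
ΔCS = ½(179 + 235)(77 − 69) = 1656; ΔPS = ½(179 + 235)(85 − 77) = 1656.
Government spending = 16 × 235 = 3760.
DWL = ½ × 16 × (235 − 179) = 448; fraction = 448 / 3760 = 28/235.

DWL / government spending = 28/235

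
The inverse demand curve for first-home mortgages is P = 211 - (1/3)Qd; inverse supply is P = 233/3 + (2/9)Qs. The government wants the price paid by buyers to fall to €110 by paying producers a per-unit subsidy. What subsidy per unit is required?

At a buyer price of 110, quantity demanded is 633 − 3·110 = 303.
Sellers supply 303 only when they receive Ps = 233/3 + (2/9)·303 = 145.
s = Ps − Pb = 145 − 110 = 35.

Required subsidy s = €35 per unit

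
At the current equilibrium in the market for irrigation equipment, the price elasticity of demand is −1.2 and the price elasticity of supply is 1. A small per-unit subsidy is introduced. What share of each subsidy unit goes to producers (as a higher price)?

For a small subsidy around the equilibrium, the benefit split depends on the relative slopes, which at a point are proportional to the elasticities.
Buyer share = εs/(εs + |εd|) = 1/(1 + 1.2) = 5/11; seller share = |εd|/(εs + |εd|) = 6/11.
So producers capture 6/11 of the subsidy.

Producer share = 6/11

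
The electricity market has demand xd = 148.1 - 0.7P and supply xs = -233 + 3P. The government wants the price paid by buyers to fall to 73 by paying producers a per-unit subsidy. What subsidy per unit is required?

Required subsidy s = 37 per unit

At a buyer price of 73, quantity demanded is 148.1 − 0.7·73 = 97.
Sellers supply 97 only when they receive Ps with -233 + 3·Ps = 97, i.e. Ps = 110.
s = Ps − Pb = 110 − 73 = 37.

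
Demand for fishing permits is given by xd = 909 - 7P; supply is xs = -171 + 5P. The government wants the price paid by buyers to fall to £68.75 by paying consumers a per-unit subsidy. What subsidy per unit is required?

Required subsidy s = £51 per unit

At a buyer price of 68.75, quantity demanded is 909 − 7·68.75 = 427.75.
Sellers supply 427.75 only when they receive Ps with -171 + 5·Ps = 427.75, i.e. Ps = 119.75.
s = Ps − Pb = 119.75 − 68.75 = 51.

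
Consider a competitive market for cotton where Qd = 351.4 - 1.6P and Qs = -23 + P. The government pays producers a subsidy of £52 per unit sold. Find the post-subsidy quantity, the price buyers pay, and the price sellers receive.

Pre-subsidy: 351.4 - 1.6P = -23 + P gives P* = 144, Q* = 121.
With the subsidy, sellers receive Ps = Pb + 52 for each unit, where Pb is the price buyers pay.
Supply in terms of Pb becomes Qs = -23 + 1(Pb + 52) = 29 + Pb. Setting this equal to demand: 351.4 - 1.6Pb = 29 + Pb, so Pb = 124.
Sellers receive Ps = 124 + 52 = 176; Q' = 351.4 − 1.6·124 = 153.

Q' = 153; buyers pay £124; sellers receive £176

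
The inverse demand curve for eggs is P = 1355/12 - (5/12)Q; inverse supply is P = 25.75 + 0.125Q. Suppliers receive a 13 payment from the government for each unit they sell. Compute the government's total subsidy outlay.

Pre-subsidy: 1355/12 - (5/12)Q = 25.75 + 0.125Q gives Q* = 2092/13 and P* = 2385/52.
With the subsidy, sellers receive Ps = Pb + 13 for each unit, where Pb is the price buyers pay.
On the curves, Pb = 1355/12 - (5/12)Q and Ps = 25.75 + 0.125Q; the wedge Ps − Pb = 13 gives 25.75 + 0.125Q − (1355/12 - (5/12)Q) = 13, so Q' = 2404/13.
Then Pb = 1355/12 − (5/12)·(2404/13) = 1865/52 and Ps = 25.75 + 0.125·(2404/13) = 2541/52.
Government outlay = subsidy × quantity = 13 × 2404/13 = 2404.

Government cost = 2404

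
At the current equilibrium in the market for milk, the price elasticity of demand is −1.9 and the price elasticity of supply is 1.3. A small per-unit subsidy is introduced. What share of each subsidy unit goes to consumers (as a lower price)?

Consumer share = 0.40625

For a small subsidy around the equilibrium, the benefit split depends on the relative slopes, which at a point are proportional to the elasticities.
Buyer share = εs/(εs + |εd|) = 1.3/(1.3 + 1.9) = 0.40625; seller share = |εd|/(εs + |εd|) = 0.59375.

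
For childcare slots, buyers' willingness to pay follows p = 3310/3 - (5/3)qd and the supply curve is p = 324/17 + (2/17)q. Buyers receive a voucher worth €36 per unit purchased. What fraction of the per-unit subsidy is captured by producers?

Producer share = 6/91

Pre-subsidy: 3310/3 - (5/3)q = 324/17 + (2/17)q gives q* = 55298/91 and p* = 8240/91.
With the rebate, buyers effectively pay pb = ps − 36, where ps is the price sellers receive.
On the curves, pb = 3310/3 - (5/3)q and ps = 324/17 + (2/17)q; the wedge ps − pb = 36 gives 324/17 + (2/17)q − (3310/3 - (5/3)q) = 36, so q' = 8162/13.
Then pb = 3310/3 − (5/3)·(8162/13) = 740/13 and ps = 324/17 + (2/17)·(8162/13) = 1208/13.
Buyers' price falls by p* − pb = 8240/91 − 740/13 = 3060/91; sellers' price rises by ps − p* = 1208/13 − 8240/91 = 216/91.
So producers capture (216/91)/36 = 6/91 of each unit of subsidy.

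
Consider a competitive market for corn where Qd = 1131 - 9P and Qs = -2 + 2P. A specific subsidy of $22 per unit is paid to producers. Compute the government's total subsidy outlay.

Pre-subsidy: 1131 - 9P = -2 + 2P gives P* = 103, Q* = 204.
With the subsidy, sellers receive Ps = Pb + 22 for each unit, where Pb is the price buyers pay.
Supply in terms of Pb becomes Qs = -2 + 2(Pb + 22) = 42 + 2Pb. Setting this equal to demand: 1131 - 9Pb = 42 + 2Pb, so Pb = 99.
Sellers receive Ps = 99 + 22 = 121; Q' = 1131 − 9·99 = 240.
Government outlay = subsidy × quantity = 22 × 240 = 5280.

Government cost = $5280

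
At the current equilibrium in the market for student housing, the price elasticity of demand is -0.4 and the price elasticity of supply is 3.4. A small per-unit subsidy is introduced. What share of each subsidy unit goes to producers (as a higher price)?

Producer share = 2/19

For a small subsidy around the equilibrium, the benefit split depends on the relative slopes, which at a point are proportional to the elasticities.
Buyer share = εs/(εs + |εd|) = 3.4/(3.4 + 0.4) = 17/19; seller share = |εd|/(εs + |εd|) = 2/19.
So producers capture 2/19 of the subsidy.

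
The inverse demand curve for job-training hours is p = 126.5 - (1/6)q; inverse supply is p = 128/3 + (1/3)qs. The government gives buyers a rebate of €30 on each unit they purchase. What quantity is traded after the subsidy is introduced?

Pre-subsidy: 126.5 - (1/6)q = 128/3 + (1/3)q gives q* = 503/3 and p* = 887/9.
With the rebate, buyers effectively pay pb = ps − 30, where ps is the price sellers receive.
On the curves, pb = 126.5 - (1/6)q and ps = 128/3 + (1/3)q; the wedge ps − pb = 30 gives 128/3 + (1/3)q − (126.5 - (1/6)q) = 30, so q' = 683/3.
Then pb = 126.5 − (1/6)·(683/3) = 797/9 and ps = 128/3 + (1/3)·(683/3) = 1067/9.

q' = 683/3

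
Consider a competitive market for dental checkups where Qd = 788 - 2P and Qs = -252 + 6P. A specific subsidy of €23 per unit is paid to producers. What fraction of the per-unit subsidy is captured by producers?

Pre-subsidy: 788 - 2P = -252 + 6P gives P* = 130, Q* = 528.
With the subsidy, sellers receive Ps = Pb + 23 for each unit, where Pb is the price buyers pay.
Supply in terms of Pb becomes Qs = -252 + 6(Pb + 23) = -114 + 6Pb. Setting this equal to demand: 788 - 2Pb = -114 + 6Pb, so Pb = 112.75.
Sellers receive Ps = 112.75 + 23 = 135.75; Q' = 788 − 2·112.75 = 562.5.
Buyers' price falls by P* − Pb = 130 − 112.75 = 17.25; sellers' price rises by Ps − P* = 135.75 − 130 = 5.75.
So producers capture 5.75/23 = 0.25 of each unit of subsidy.

Producer share = 0.25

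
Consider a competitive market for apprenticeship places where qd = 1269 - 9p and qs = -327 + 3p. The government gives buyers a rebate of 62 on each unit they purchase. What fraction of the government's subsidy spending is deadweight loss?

DWL / government spending = 31/94

Pre-subsidy: 1269 - 9p = -327 + 3p gives p* = 133, q* = 72.
With the rebate, buyers effectively pay pb = ps − 62, where ps is the price sellers receive.
Demand in terms of ps becomes qd = 1269 − 9(ps − 62) = 1827 - 9ps. Setting this equal to supply: 1827 - 9ps = -327 + 3ps, so ps = 179.5.
Buyers pay pb = 179.5 − 62 = 117.5; q' = -327 + 3·179.5 = 211.5.
ΔCS = ½(72 + 211.5)(133 − 117.5) = 2197.125; ΔPS = ½(72 + 211.5)(179.5 − 133) = 6591.375.
Government spending = 62 × 211.5 = 13113.
DWL = ½ × 62 × (211.5 − 72) = 4324.5; fraction = 4324.5 / 13113 = 31/94.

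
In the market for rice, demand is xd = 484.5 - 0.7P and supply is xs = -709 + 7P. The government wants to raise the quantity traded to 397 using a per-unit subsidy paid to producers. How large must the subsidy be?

At x = 397, invert demand for the buyer price: Pb = (484.5 − 397)/0.7 = 125; invert supply for the seller price: Ps = (397 − (-709))/7 = 158.
The subsidy must fill the gap: s = Ps − Pb = 158 − 125 = 33.

Required subsidy s = 33 per unit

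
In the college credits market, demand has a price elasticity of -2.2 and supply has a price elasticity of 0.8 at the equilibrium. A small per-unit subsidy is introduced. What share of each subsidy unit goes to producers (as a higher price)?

For a small subsidy around the equilibrium, the benefit split depends on the relative slopes, which at a point are proportional to the elasticities.
Buyer share = εs/(εs + |εd|) = 0.8/(0.8 + 2.2) = 4/15; seller share = |εd|/(εs + |εd|) = 11/15.
So producers capture 11/15 of the subsidy.

Producer share = 11/15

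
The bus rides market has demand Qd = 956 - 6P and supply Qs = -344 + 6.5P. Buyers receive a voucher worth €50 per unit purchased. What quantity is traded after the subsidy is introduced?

Pre-subsidy: 956 - 6P = -344 + 6.5P gives P* = 104, Q* = 332.
With the rebate, buyers effectively pay Pb = Ps − 50, where Ps is the price sellers receive.
Demand in terms of Ps becomes Qd = 956 − 6(Ps − 50) = 1256 - 6Ps. Setting this equal to supply: 1256 - 6Ps = -344 + 6.5Ps, so Ps = 128.
Buyers pay Pb = 128 − 50 = 78; Q' = -344 + 6.5·128 = 488.

Q' = 488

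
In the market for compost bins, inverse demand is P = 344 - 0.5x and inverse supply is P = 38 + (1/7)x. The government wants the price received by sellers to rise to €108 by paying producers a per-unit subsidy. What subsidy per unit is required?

At a seller price of 108, quantity supplied is -266 + 7·108 = 490.
Buyers absorb 490 only when they pay Pb = 344 − 0.5·490 = 99.
s = Ps − Pb = 108 − 99 = 9.

Required subsidy s = €9 per unit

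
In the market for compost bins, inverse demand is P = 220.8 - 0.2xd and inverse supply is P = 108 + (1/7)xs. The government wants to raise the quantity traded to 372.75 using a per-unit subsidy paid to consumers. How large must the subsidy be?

Required subsidy s = 15 per unit

At x = 372.75, from the demand curve buyers pay Pb = 220.8 − 0.2·372.75 = 146.25; from the supply curve sellers need Ps = 108 + (1/7)·372.75 = 161.25.
The subsidy must fill the gap: s = Ps − Pb = 161.25 − 146.25 = 15.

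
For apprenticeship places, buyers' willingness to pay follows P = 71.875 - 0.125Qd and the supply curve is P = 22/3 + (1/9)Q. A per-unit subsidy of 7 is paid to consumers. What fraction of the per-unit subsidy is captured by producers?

Producer share = 8/17

Pre-subsidy: 71.875 - 0.125Q = 22/3 + (1/9)Q gives Q* = 4647/17 and P* = 641/17.
With the rebate, buyers effectively pay Pb = Ps − 7, where Ps is the price sellers receive.
On the curves, Pb = 71.875 - 0.125Q and Ps = 22/3 + (1/9)Q; the wedge Ps − Pb = 7 gives 22/3 + (1/9)Q − (71.875 - 0.125Q) = 7, so Q' = 303.
Then Pb = 71.875 − 0.125·303 = 34 and Ps = 22/3 + (1/9)·303 = 41.
Buyers' price falls by P* − Pb = 641/17 − 34 = 63/17; sellers' price rises by Ps − P* = 41 − 641/17 = 56/17.
So producers capture (56/17)/7 = 8/17 of each unit of subsidy.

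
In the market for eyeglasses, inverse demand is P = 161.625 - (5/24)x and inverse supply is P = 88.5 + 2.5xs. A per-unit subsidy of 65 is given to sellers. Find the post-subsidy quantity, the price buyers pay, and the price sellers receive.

Pre-subsidy: 161.625 - (5/24)x = 88.5 + 2.5x gives x* = 27 and P* = 156.
With the subsidy, sellers receive Ps = Pb + 65 for each unit, where Pb is the price buyers pay.
On the curves, Pb = 161.625 - (5/24)x and Ps = 88.5 + 2.5x; the wedge Ps − Pb = 65 gives 88.5 + 2.5x − (161.625 - (5/24)x) = 65, so x' = 51.
Then Pb = 161.625 − (5/24)·51 = 151 and Ps = 88.5 + 2.5·51 = 216.

x' = 51; buyers pay 151; sellers receive 216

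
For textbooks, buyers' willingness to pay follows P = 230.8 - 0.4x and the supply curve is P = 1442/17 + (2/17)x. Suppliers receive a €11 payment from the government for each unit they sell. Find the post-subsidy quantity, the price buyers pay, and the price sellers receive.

Pre-subsidy: 230.8 - 0.4x = 1442/17 + (2/17)x gives x* = 282 and P* = 118.
With the subsidy, sellers receive Ps = Pb + 11 for each unit, where Pb is the price buyers pay.
On the curves, Pb = 230.8 - 0.4x and Ps = 1442/17 + (2/17)x; the wedge Ps − Pb = 11 gives 1442/17 + (2/17)x − (230.8 - 0.4x) = 11, so x' = 303.25.
Then Pb = 230.8 − 0.4·303.25 = 109.5 and Ps = 1442/17 + (2/17)·303.25 = 120.5.

x' = 303.25; buyers pay €109.5; sellers receive €120.5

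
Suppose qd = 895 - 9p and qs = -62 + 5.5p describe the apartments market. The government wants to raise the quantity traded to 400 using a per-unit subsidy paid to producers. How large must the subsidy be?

Required subsidy s = 29 per unit

At q = 400, invert demand for the buyer price: pb = (895 − 400)/9 = 55; invert supply for the seller price: ps = (400 − (-62))/5.5 = 84.
The subsidy must fill the gap: s = ps − pb = 84 − 55 = 29.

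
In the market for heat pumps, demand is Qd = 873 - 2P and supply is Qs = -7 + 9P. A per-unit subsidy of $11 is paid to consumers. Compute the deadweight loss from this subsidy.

Deadweight loss = $99

Pre-subsidy: 873 - 2P = -7 + 9P gives P* = 80, Q* = 713.
With the rebate, buyers effectively pay Pb = Ps − 11, where Ps is the price sellers receive.
Demand in terms of Ps becomes Qd = 873 − 2(Ps − 11) = 895 - 2Ps. Setting this equal to supply: 895 - 2Ps = -7 + 9Ps, so Ps = 82.
Buyers pay Pb = 82 − 11 = 71; Q' = -7 + 9·82 = 731.
The subsidy expands output by 731 − 713 = 18 past the efficient level; on those units the gap between marginal cost and willingness to pay runs from 0 up to 11.
DWL = ½ × 11 × 18 = 99.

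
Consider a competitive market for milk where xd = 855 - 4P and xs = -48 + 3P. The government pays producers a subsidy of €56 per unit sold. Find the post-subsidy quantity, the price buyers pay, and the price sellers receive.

x' = 435; buyers pay €105; sellers receive €161

Pre-subsidy: 855 - 4P = -48 + 3P gives P* = 129, x* = 339.
With the subsidy, sellers receive Ps = Pb + 56 for each unit, where Pb is the price buyers pay.
Supply in terms of Pb becomes xs = -48 + 3(Pb + 56) = 120 + 3Pb. Setting this equal to demand: 855 - 4Pb = 120 + 3Pb, so Pb = 105.
Sellers receive Ps = 105 + 56 = 161; x' = 855 − 4·105 = 435.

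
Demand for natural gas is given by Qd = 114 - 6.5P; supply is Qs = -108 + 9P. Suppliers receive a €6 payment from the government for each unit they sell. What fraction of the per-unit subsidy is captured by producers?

Producer share = 13/31

Pre-subsidy: 114 - 6.5P = -108 + 9P gives P* = 444/31, Q* = 648/31.
With the subsidy, sellers receive Ps = Pb + 6 for each unit, where Pb is the price buyers pay.
Supply in terms of Pb becomes Qs = -108 + 9(Pb + 6) = -54 + 9Pb. Setting this equal to demand: 114 - 6.5Pb = -54 + 9Pb, so Pb = 336/31.
Sellers receive Ps = 336/31 + 6 = 522/31; Q' = 114 − 6.5·(336/31) = 1350/31.
Buyers' price falls by P* − Pb = 444/31 − 336/31 = 108/31; sellers' price rises by Ps − P* = 522/31 − 444/31 = 78/31.
So producers capture (78/31)/6 = 13/31 of each unit of subsidy.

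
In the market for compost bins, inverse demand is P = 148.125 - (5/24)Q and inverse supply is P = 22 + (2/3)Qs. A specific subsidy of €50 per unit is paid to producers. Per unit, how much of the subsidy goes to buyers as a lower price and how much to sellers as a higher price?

Pre-subsidy: 148.125 - (5/24)Q = 22 + (2/3)Q gives Q* = 1009/7 and P* = 2480/21.
With the subsidy, sellers receive Ps = Pb + 50 for each unit, where Pb is the price buyers pay.
On the curves, Pb = 148.125 - (5/24)Q and Ps = 22 + (2/3)Q; the wedge Ps − Pb = 50 gives 22 + (2/3)Q − (148.125 - (5/24)Q) = 50, so Q' = 1409/7.
Then Pb = 148.125 − (5/24)·(1409/7) = 2230/21 and Ps = 22 + (2/3)·(1409/7) = 3280/21.
Buyers' price falls by P* − Pb = 2480/21 − 2230/21 = 250/21; sellers' price rises by Ps − P* = 3280/21 − 2480/21 = 800/21.

Buyers gain 250/21 per unit; sellers gain 800/21 per unit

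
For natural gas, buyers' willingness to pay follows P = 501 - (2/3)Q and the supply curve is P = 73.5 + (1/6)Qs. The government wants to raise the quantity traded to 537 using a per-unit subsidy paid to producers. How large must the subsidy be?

Required subsidy s = 20 per unit

At Q = 537, from the demand curve buyers pay Pb = 501 − (2/3)·537 = 143; from the supply curve sellers need Ps = 73.5 + (1/6)·537 = 163.
The subsidy must fill the gap: s = Ps − Pb = 163 − 143 = 20.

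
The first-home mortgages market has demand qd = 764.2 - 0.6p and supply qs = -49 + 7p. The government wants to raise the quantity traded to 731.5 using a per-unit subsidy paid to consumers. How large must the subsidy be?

Required subsidy s = 57 per unit

At q = 731.5, invert demand for the buyer price: pb = (764.2 − 731.5)/0.6 = 54.5; invert supply for the seller price: ps = (731.5 − (-49))/7 = 111.5.
The subsidy must fill the gap: s = ps − pb = 111.5 − 54.5 = 57.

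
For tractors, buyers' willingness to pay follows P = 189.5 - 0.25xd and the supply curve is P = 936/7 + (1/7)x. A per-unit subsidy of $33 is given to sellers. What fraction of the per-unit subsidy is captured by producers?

Producer share = 4/11

Pre-subsidy: 189.5 - 0.25x = 936/7 + (1/7)x gives x* = 142 and P* = 154.
With the subsidy, sellers receive Ps = Pb + 33 for each unit, where Pb is the price buyers pay.
On the curves, Pb = 189.5 - 0.25x and Ps = 936/7 + (1/7)x; the wedge Ps − Pb = 33 gives 936/7 + (1/7)x − (189.5 - 0.25x) = 33, so x' = 226.
Then Pb = 189.5 − 0.25·226 = 133 and Ps = 936/7 + (1/7)·226 = 166.
Buyers' price falls by P* − Pb = 154 − 133 = 21; sellers' price rises by Ps − P* = 166 − 154 = 12.
So producers capture 12/33 = 4/11 of each unit of subsidy.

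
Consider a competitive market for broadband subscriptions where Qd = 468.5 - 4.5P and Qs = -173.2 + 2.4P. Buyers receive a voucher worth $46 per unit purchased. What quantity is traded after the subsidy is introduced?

Pre-subsidy: 468.5 - 4.5P = -173.2 + 2.4P gives P* = 93, Q* = 50.
With the rebate, buyers effectively pay Pb = Ps − 46, where Ps is the price sellers receive.
Demand in terms of Ps becomes Qd = 468.5 − 4.5(Ps − 46) = 675.5 - 4.5Ps. Setting this equal to supply: 675.5 - 4.5Ps = -173.2 + 2.4Ps, so Ps = 123.
Buyers pay Pb = 123 − 46 = 77; Q' = -173.2 + 2.4·123 = 122.

Q' = 122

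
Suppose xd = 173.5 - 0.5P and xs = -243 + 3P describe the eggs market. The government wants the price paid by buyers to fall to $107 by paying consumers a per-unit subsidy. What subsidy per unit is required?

Required subsidy s = $14 per unit

At a buyer price of 107, quantity demanded is 173.5 − 0.5·107 = 120.
Sellers supply 120 only when they receive Ps with -243 + 3·Ps = 120, i.e. Ps = 121.
s = Ps − Pb = 121 − 107 = 14.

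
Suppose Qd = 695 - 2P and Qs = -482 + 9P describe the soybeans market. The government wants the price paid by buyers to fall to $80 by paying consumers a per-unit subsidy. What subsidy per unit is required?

At a buyer price of 80, quantity demanded is 695 − 2·80 = 535.
Sellers supply 535 only when they receive Ps with -482 + 9·Ps = 535, i.e. Ps = 113.
s = Ps − Pb = 113 − 80 = 33.

Required subsidy s = $33 per unit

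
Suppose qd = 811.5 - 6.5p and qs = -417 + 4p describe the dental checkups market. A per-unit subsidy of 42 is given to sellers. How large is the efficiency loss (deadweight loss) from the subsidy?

Pre-subsidy: 811.5 - 6.5p = -417 + 4p gives p* = 117, q* = 51.
With the subsidy, sellers receive ps = pb + 42 for each unit, where pb is the price buyers pay.
Supply in terms of pb becomes qs = -417 + 4(pb + 42) = -249 + 4pb. Setting this equal to demand: 811.5 - 6.5pb = -249 + 4pb, so pb = 101.
Sellers receive ps = 101 + 42 = 143; q' = 811.5 − 6.5·101 = 155.
The subsidy expands output by 155 − 51 = 104 past the efficient level; on those units the gap between marginal cost and willingness to pay runs from 0 up to 42.
DWL = ½ × 42 × 104 = 2184.

Deadweight loss = 2184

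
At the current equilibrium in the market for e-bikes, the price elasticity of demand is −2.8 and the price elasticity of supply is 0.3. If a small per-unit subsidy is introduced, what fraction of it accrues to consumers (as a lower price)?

For a small subsidy around the equilibrium, the benefit split depends on the relative slopes, which at a point are proportional to the elasticities.
Buyer share = εs/(εs + |εd|) = 0.3/(0.3 + 2.8) = 3/31; seller share = |εd|/(εs + |εd|) = 28/31.

Consumer share = 3/31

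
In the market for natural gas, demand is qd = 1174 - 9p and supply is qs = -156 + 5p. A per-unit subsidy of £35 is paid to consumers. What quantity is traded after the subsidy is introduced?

q' = 431.5

Pre-subsidy: 1174 - 9p = -156 + 5p gives p* = 95, q* = 319.
With the rebate, buyers effectively pay pb = ps − 35, where ps is the price sellers receive.
Demand in terms of ps becomes qd = 1174 − 9(ps − 35) = 1489 - 9ps. Setting this equal to supply: 1489 - 9ps = -156 + 5ps, so ps = 117.5.
Buyers pay pb = 117.5 − 35 = 82.5; q' = -156 + 5·117.5 = 431.5.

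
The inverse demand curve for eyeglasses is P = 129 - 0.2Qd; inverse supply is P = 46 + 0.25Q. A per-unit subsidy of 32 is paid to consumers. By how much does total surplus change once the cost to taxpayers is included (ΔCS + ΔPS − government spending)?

Pre-subsidy: 129 - 0.2Q = 46 + 0.25Q gives Q* = 1660/9 and P* = 829/9.
With the rebate, buyers effectively pay Pb = Ps − 32, where Ps is the price sellers receive.
On the curves, Pb = 129 - 0.2Q and Ps = 46 + 0.25Q; the wedge Ps − Pb = 32 gives 46 + 0.25Q − (129 - 0.2Q) = 32, so Q' = 2300/9.
Then Pb = 129 − 0.2·(2300/9) = 701/9 and Ps = 46 + 0.25·(2300/9) = 989/9.
ΔCS = ½(1660/9 + 2300/9)(829/9 − 701/9) = 28160/9; ΔPS = ½(1660/9 + 2300/9)(989/9 − 829/9) = 35200/9.
Government spending = 32 × 2300/9 = 73600/9.
Net change = 28160/9 + 35200/9 − 73600/9 = -10240/9. The loss equals the DWL triangle ½·32·640/9.

Net change in total surplus = -10240/9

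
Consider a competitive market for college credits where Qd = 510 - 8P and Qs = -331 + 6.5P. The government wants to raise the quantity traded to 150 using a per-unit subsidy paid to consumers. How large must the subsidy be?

At Q = 150, invert demand for the buyer price: Pb = (510 − 150)/8 = 45; invert supply for the seller price: Ps = (150 − (-331))/6.5 = 74.
The subsidy must fill the gap: s = Ps − Pb = 74 − 45 = 29.

Required subsidy s = 29 per unit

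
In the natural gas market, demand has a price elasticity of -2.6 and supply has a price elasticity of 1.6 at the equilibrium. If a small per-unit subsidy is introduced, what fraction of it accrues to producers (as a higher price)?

Producer share = 13/21

For a small subsidy around the equilibrium, the benefit split depends on the relative slopes, which at a point are proportional to the elasticities.
Buyer share = εs/(εs + |εd|) = 1.6/(1.6 + 2.6) = 8/21; seller share = |εd|/(εs + |εd|) = 13/21.
So producers capture 13/21 of the subsidy.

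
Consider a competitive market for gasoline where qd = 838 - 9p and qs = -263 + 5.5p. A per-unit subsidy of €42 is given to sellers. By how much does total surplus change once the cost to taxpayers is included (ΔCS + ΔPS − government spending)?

Net change in total surplus = -87318/29

Pre-subsidy: 838 - 9p = -263 + 5.5p gives p* = 2202/29, q* = 4484/29.
With the subsidy, sellers receive ps = pb + 42 for each unit, where pb is the price buyers pay.
Supply in terms of pb becomes qs = -263 + 5.5(pb + 42) = -32 + 5.5pb. Setting this equal to demand: 838 - 9pb = -32 + 5.5pb, so pb = 60.
Sellers receive ps = 60 + 42 = 102; q' = 838 − 9·60 = 298.
ΔCS = ½(4484/29 + 298)(2202/29 − 60) = 3032106/841; ΔPS = ½(4484/29 + 298)(102 − 2202/29) = 4961628/841.
Government spending = 42 × 298 = 12516.
Net change = 3032106/841 + 4961628/841 − 12516 = -87318/29. The loss equals the DWL triangle ½·42·4158/29.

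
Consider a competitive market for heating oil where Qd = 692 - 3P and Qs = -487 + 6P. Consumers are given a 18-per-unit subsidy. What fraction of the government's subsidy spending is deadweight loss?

Pre-subsidy: 692 - 3P = -487 + 6P gives P* = 131, Q* = 299.
With the rebate, buyers effectively pay Pb = Ps − 18, where Ps is the price sellers receive.
Demand in terms of Ps becomes Qd = 692 − 3(Ps − 18) = 746 - 3Ps. Setting this equal to supply: 746 - 3Ps = -487 + 6Ps, so Ps = 137.
Buyers pay Pb = 137 − 18 = 119; Q' = -487 + 6·137 = 335.
ΔCS = ½(299 + 335)(131 − 119) = 3804; ΔPS = ½(299 + 335)(137 − 131) = 1902.
Government spending = 18 × 335 = 6030.
DWL = ½ × 18 × (335 − 299) = 324; fraction = 324 / 6030 = 18/335.

DWL / government spending = 18/335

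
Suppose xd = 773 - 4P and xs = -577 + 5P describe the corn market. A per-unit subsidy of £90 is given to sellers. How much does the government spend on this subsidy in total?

Pre-subsidy: 773 - 4P = -577 + 5P gives P* = 150, x* = 173.
With the subsidy, sellers receive Ps = Pb + 90 for each unit, where Pb is the price buyers pay.
Supply in terms of Pb becomes xs = -577 + 5(Pb + 90) = -127 + 5Pb. Setting this equal to demand: 773 - 4Pb = -127 + 5Pb, so Pb = 100.
Sellers receive Ps = 100 + 90 = 190; x' = 773 − 4·100 = 373.
Government outlay = subsidy × quantity = 90 × 373 = 33570.

Government cost = £33570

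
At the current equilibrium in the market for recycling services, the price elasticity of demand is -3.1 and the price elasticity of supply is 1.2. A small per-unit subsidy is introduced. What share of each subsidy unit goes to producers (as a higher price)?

Producer share = 31/43

For a small subsidy around the equilibrium, the benefit split depends on the relative slopes, which at a point are proportional to the elasticities.
Buyer share = εs/(εs + |εd|) = 1.2/(1.2 + 3.1) = 12/43; seller share = |εd|/(εs + |εd|) = 31/43.
So producers capture 31/43 of the subsidy.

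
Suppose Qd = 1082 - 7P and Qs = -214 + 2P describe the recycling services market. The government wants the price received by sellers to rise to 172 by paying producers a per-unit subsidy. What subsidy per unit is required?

Required subsidy s = 36 per unit

At a seller price of 172, quantity supplied is -214 + 2·172 = 130.
Buyers absorb 130 only when they pay Pb with 1082 − 7·Pb = 130, i.e. Pb = 136.
s = Ps − Pb = 172 − 136 = 36.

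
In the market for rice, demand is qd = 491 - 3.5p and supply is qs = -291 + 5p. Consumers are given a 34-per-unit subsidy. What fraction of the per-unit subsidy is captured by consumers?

Consumer share = 10/17

Pre-subsidy: 491 - 3.5p = -291 + 5p gives p* = 92, q* = 169.
With the rebate, buyers effectively pay pb = ps − 34, where ps is the price sellers receive.
Demand in terms of ps becomes qd = 491 − 3.5(ps − 34) = 610 - 3.5ps. Setting this equal to supply: 610 - 3.5ps = -291 + 5ps, so ps = 106.
Buyers pay pb = 106 − 34 = 72; q' = -291 + 5·106 = 239.
Buyers' price falls by p* − pb = 92 − 72 = 20; sellers' price rises by ps − p* = 106 − 92 = 14.
So consumers capture 20/34 = 10/17 of each unit of subsidy.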